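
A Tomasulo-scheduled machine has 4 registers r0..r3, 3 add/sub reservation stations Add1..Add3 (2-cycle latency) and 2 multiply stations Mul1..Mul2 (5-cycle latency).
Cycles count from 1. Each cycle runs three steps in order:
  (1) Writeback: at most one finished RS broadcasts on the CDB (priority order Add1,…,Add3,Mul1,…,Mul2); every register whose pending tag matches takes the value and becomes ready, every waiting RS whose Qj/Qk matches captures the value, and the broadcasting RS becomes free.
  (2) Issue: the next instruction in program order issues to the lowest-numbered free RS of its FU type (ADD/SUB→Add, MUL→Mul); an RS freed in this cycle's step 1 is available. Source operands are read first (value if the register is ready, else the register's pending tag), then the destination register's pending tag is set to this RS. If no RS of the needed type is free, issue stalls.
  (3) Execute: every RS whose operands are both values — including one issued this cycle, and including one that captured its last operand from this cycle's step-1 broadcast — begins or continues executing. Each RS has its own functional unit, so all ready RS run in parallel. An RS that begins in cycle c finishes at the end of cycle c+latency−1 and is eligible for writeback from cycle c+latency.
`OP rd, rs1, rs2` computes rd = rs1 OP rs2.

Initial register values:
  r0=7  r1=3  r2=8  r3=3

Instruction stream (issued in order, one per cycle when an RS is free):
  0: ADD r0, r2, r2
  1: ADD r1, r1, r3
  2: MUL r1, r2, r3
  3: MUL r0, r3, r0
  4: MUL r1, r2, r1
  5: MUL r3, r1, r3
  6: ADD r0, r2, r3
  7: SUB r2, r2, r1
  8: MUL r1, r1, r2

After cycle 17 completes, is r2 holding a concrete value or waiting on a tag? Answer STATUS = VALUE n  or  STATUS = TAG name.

c1: issue ADD r0<-Add1 | r0:Add1,r1:3,r2:8,r3:3
c2: issue ADD r1<-Add2 | r0:Add1,r1:Add2,r2:8,r3:3
c3: CDB Add1=16; issue MUL r1<-Mul1 | r0:16,r1:Mul1,r2:8,r3:3
c4: CDB Add2=6; issue MUL r0<-Mul2 | r0:Mul2,r1:Mul1,r2:8,r3:3
c5: stall | r0:Mul2,r1:Mul1,r2:8,r3:3
c6: stall | r0:Mul2,r1:Mul1,r2:8,r3:3
c7: stall | r0:Mul2,r1:Mul1,r2:8,r3:3
c8: CDB Mul1=24; issue MUL r1<-Mul1 | r0:Mul2,r1:Mul1,r2:8,r3:3
c9: CDB Mul2=48; issue MUL r3<-Mul2 | r0:48,r1:Mul1,r2:8,r3:Mul2
c10: issue ADD r0<-Add1 | r0:Add1,r1:Mul1,r2:8,r3:Mul2
c11: issue SUB r2<-Add2 | r0:Add1,r1:Mul1,r2:Add2,r3:Mul2
c12: stall | r0:Add1,r1:Mul1,r2:Add2,r3:Mul2
c13: CDB Mul1=192; issue MUL r1<-Mul1 | r0:Add1,r1:Mul1,r2:Add2,r3:Mul2
c14: - | r0:Add1,r1:Mul1,r2:Add2,r3:Mul2
c15: CDB Add2=-184 | r0:Add1,r1:Mul1,r2:-184,r3:Mul2
c16: - | r0:Add1,r1:Mul1,r2:-184,r3:Mul2
c17: - | r0:Add1,r1:Mul1,r2:-184,r3:Mul2

STATUS = VALUE -184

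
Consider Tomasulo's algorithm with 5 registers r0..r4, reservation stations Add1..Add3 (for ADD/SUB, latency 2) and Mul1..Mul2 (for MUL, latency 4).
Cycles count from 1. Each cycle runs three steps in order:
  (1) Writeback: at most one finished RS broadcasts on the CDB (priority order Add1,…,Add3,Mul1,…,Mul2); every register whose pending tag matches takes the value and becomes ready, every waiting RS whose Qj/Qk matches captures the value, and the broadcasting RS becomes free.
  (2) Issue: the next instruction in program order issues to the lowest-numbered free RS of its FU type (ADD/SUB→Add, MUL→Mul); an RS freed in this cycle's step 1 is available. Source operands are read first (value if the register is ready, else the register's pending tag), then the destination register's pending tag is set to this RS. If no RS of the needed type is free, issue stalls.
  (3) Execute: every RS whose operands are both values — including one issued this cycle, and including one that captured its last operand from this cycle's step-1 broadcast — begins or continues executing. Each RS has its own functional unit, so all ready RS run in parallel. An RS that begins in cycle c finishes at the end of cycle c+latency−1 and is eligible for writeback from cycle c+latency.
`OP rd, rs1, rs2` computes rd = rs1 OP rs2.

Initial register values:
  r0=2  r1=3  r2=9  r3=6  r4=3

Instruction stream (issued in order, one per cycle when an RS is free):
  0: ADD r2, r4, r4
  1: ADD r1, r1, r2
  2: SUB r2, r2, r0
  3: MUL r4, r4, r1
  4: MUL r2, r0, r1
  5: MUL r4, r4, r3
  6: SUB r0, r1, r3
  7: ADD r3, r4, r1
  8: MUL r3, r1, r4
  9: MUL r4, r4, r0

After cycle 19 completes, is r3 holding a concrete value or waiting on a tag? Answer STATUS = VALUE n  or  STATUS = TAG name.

STATUS = VALUE 1458

c1: issue ADD r2<-Add1 | r0:2,r1:3,r2:Add1,r3:6,r4:3
c2: issue ADD r1<-Add2 | r0:2,r1:Add2,r2:Add1,r3:6,r4:3
c3: CDB Add1=6; issue SUB r2<-Add1 | r0:2,r1:Add2,r2:Add1,r3:6,r4:3
c4: issue MUL r4<-Mul1 | r0:2,r1:Add2,r2:Add1,r3:6,r4:Mul1
c5: CDB Add1=4; issue MUL r2<-Mul2 | r0:2,r1:Add2,r2:Mul2,r3:6,r4:Mul1
c6: CDB Add2=9; stall | r0:2,r1:9,r2:Mul2,r3:6,r4:Mul1
c7: stall | r0:2,r1:9,r2:Mul2,r3:6,r4:Mul1
c8: stall | r0:2,r1:9,r2:Mul2,r3:6,r4:Mul1
c9: stall | r0:2,r1:9,r2:Mul2,r3:6,r4:Mul1
c10: CDB Mul1=27; issue MUL r4<-Mul1 | r0:2,r1:9,r2:Mul2,r3:6,r4:Mul1
c11: CDB Mul2=18; issue SUB r0<-Add1 | r0:Add1,r1:9,r2:18,r3:6,r4:Mul1
c12: issue ADD r3<-Add2 | r0:Add1,r1:9,r2:18,r3:Add2,r4:Mul1
c13: CDB Add1=3; issue MUL r3<-Mul2 | r0:3,r1:9,r2:18,r3:Mul2,r4:Mul1
c14: CDB Mul1=162; issue MUL r4<-Mul1 | r0:3,r1:9,r2:18,r3:Mul2,r4:Mul1
c15: - | r0:3,r1:9,r2:18,r3:Mul2,r4:Mul1
c16: CDB Add2=171 | r0:3,r1:9,r2:18,r3:Mul2,r4:Mul1
c17: - | r0:3,r1:9,r2:18,r3:Mul2,r4:Mul1
c18: CDB Mul1=486 | r0:3,r1:9,r2:18,r3:Mul2,r4:486
c19: CDB Mul2=1458 | r0:3,r1:9,r2:18,r3:1458,r4:486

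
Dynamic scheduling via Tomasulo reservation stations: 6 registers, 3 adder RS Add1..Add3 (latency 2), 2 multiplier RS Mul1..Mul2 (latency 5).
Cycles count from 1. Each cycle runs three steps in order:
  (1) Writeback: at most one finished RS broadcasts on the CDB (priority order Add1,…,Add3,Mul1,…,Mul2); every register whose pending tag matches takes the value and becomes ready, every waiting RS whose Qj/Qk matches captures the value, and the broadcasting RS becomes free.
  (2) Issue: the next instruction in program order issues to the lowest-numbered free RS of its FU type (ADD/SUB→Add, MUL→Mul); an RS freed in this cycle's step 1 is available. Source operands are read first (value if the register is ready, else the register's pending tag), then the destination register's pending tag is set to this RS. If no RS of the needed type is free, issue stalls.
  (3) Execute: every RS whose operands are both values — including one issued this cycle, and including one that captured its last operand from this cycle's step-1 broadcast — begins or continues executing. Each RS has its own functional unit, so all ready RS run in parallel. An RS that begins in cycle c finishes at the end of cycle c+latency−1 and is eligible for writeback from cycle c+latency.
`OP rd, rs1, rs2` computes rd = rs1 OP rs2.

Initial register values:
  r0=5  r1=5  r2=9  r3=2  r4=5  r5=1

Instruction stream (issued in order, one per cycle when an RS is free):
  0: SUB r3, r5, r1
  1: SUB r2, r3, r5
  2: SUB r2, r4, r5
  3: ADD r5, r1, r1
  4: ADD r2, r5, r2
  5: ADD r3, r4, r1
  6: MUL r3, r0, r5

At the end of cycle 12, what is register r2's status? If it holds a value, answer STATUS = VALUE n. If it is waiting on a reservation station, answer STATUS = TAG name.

  c1: issue SUB r3<-Add1  regs: r0:5,r1:5,r2:9,r3:Add1,r4:5,r5:1
  c2: issue SUB r2<-Add2  regs: r0:5,r1:5,r2:Add2,r3:Add1,r4:5,r5:1
  c3: CDB Add1=-4; issue SUB r2<-Add1  regs: r0:5,r1:5,r2:Add1,r3:-4,r4:5,r5:1
  c4: issue ADD r5<-Add3  regs: r0:5,r1:5,r2:Add1,r3:-4,r4:5,r5:Add3
  c5: CDB Add1=4; issue ADD r2<-Add1  regs: r0:5,r1:5,r2:Add1,r3:-4,r4:5,r5:Add3
  c6: CDB Add2=-5; issue ADD r3<-Add2  regs: r0:5,r1:5,r2:Add1,r3:Add2,r4:5,r5:Add3
  c7: CDB Add3=10; issue MUL r3<-Mul1  regs: r0:5,r1:5,r2:Add1,r3:Mul1,r4:5,r5:10
  c8: CDB Add2=10  regs: r0:5,r1:5,r2:Add1,r3:Mul1,r4:5,r5:10
  c9: CDB Add1=14  regs: r0:5,r1:5,r2:14,r3:Mul1,r4:5,r5:10
  c10: -  regs: r0:5,r1:5,r2:14,r3:Mul1,r4:5,r5:10
  c11: -  regs: r0:5,r1:5,r2:14,r3:Mul1,r4:5,r5:10
  c12: CDB Mul1=50  regs: r0:5,r1:5,r2:14,r3:50,r4:5,r5:10

STATUS = VALUE 14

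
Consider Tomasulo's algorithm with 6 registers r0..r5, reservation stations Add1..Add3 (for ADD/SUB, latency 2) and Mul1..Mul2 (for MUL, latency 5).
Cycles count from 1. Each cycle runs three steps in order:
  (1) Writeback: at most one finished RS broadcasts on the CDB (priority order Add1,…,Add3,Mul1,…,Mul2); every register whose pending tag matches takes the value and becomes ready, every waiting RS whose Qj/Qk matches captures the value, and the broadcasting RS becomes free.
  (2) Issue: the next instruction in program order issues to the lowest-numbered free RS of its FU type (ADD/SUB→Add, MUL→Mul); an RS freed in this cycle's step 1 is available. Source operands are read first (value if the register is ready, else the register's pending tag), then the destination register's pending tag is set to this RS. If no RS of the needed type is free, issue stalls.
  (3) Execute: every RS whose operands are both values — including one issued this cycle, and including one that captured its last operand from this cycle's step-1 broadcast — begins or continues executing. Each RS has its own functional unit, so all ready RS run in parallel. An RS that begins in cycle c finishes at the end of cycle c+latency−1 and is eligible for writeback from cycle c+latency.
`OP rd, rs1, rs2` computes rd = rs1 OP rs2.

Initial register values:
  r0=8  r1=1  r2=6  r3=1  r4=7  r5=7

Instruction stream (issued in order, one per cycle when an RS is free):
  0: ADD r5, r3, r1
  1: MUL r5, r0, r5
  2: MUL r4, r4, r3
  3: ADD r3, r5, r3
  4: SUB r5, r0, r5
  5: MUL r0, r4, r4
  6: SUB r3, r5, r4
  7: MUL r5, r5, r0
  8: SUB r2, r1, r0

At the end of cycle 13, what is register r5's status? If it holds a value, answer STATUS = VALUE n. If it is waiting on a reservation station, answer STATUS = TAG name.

cycle 1: issue ADD r5<-Add1 // r0:8,r1:1,r2:6,r3:1,r4:7,r5:Add1
cycle 2: issue MUL r5<-Mul1 // r0:8,r1:1,r2:6,r3:1,r4:7,r5:Mul1
cycle 3: CDB Add1=2; issue MUL r4<-Mul2 // r0:8,r1:1,r2:6,r3:1,r4:Mul2,r5:Mul1
cycle 4: issue ADD r3<-Add1 // r0:8,r1:1,r2:6,r3:Add1,r4:Mul2,r5:Mul1
cycle 5: issue SUB r5<-Add2 // r0:8,r1:1,r2:6,r3:Add1,r4:Mul2,r5:Add2
cycle 6: stall // r0:8,r1:1,r2:6,r3:Add1,r4:Mul2,r5:Add2
cycle 7: stall // r0:8,r1:1,r2:6,r3:Add1,r4:Mul2,r5:Add2
cycle 8: CDB Mul1=16; issue MUL r0<-Mul1 // r0:Mul1,r1:1,r2:6,r3:Add1,r4:Mul2,r5:Add2
cycle 9: CDB Mul2=7; issue SUB r3<-Add3 // r0:Mul1,r1:1,r2:6,r3:Add3,r4:7,r5:Add2
cycle 10: CDB Add1=17; issue MUL r5<-Mul2 // r0:Mul1,r1:1,r2:6,r3:Add3,r4:7,r5:Mul2
cycle 11: CDB Add2=-8; issue SUB r2<-Add1 // r0:Mul1,r1:1,r2:Add1,r3:Add3,r4:7,r5:Mul2
cycle 12: - // r0:Mul1,r1:1,r2:Add1,r3:Add3,r4:7,r5:Mul2
cycle 13: CDB Add3=-15 // r0:Mul1,r1:1,r2:Add1,r3:-15,r4:7,r5:Mul2

STATUS = TAG Mul2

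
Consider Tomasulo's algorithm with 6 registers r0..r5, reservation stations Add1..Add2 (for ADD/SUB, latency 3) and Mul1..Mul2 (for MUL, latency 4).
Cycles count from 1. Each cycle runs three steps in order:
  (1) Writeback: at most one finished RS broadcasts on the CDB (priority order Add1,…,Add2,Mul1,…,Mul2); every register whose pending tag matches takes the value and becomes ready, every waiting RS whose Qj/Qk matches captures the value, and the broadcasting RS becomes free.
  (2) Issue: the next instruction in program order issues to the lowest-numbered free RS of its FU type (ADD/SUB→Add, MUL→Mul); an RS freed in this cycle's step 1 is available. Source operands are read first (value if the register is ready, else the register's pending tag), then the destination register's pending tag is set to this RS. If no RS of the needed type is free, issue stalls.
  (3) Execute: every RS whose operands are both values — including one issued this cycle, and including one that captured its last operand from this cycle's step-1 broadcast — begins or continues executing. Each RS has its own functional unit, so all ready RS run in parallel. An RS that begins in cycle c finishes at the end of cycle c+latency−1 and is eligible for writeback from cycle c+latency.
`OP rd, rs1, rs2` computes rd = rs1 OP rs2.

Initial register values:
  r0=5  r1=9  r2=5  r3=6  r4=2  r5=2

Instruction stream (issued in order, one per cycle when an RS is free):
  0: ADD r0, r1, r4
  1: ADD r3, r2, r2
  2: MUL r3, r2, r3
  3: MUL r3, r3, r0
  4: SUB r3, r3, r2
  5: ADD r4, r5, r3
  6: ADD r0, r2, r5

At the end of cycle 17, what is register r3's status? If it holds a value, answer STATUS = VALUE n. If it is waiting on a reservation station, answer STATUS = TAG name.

STATUS = VALUE 545

cycle 1: issue ADD r0<-Add1 // r0:Add1,r1:9,r2:5,r3:6,r4:2,r5:2
cycle 2: issue ADD r3<-Add2 // r0:Add1,r1:9,r2:5,r3:Add2,r4:2,r5:2
cycle 3: issue MUL r3<-Mul1 // r0:Add1,r1:9,r2:5,r3:Mul1,r4:2,r5:2
cycle 4: CDB Add1=11; issue MUL r3<-Mul2 // r0:11,r1:9,r2:5,r3:Mul2,r4:2,r5:2
cycle 5: CDB Add2=10; issue SUB r3<-Add1 // r0:11,r1:9,r2:5,r3:Add1,r4:2,r5:2
cycle 6: issue ADD r4<-Add2 // r0:11,r1:9,r2:5,r3:Add1,r4:Add2,r5:2
cycle 7: stall // r0:11,r1:9,r2:5,r3:Add1,r4:Add2,r5:2
cycle 8: stall // r0:11,r1:9,r2:5,r3:Add1,r4:Add2,r5:2
cycle 9: CDB Mul1=50; stall // r0:11,r1:9,r2:5,r3:Add1,r4:Add2,r5:2
cycle 10: stall // r0:11,r1:9,r2:5,r3:Add1,r4:Add2,r5:2
cycle 11: stall // r0:11,r1:9,r2:5,r3:Add1,r4:Add2,r5:2
cycle 12: stall // r0:11,r1:9,r2:5,r3:Add1,r4:Add2,r5:2
cycle 13: CDB Mul2=550; stall // r0:11,r1:9,r2:5,r3:Add1,r4:Add2,r5:2
cycle 14: stall // r0:11,r1:9,r2:5,r3:Add1,r4:Add2,r5:2
cycle 15: stall // r0:11,r1:9,r2:5,r3:Add1,r4:Add2,r5:2
cycle 16: CDB Add1=545; issue ADD r0<-Add1 // r0:Add1,r1:9,r2:5,r3:545,r4:Add2,r5:2
cycle 17: - // r0:Add1,r1:9,r2:5,r3:545,r4:Add2,r5:2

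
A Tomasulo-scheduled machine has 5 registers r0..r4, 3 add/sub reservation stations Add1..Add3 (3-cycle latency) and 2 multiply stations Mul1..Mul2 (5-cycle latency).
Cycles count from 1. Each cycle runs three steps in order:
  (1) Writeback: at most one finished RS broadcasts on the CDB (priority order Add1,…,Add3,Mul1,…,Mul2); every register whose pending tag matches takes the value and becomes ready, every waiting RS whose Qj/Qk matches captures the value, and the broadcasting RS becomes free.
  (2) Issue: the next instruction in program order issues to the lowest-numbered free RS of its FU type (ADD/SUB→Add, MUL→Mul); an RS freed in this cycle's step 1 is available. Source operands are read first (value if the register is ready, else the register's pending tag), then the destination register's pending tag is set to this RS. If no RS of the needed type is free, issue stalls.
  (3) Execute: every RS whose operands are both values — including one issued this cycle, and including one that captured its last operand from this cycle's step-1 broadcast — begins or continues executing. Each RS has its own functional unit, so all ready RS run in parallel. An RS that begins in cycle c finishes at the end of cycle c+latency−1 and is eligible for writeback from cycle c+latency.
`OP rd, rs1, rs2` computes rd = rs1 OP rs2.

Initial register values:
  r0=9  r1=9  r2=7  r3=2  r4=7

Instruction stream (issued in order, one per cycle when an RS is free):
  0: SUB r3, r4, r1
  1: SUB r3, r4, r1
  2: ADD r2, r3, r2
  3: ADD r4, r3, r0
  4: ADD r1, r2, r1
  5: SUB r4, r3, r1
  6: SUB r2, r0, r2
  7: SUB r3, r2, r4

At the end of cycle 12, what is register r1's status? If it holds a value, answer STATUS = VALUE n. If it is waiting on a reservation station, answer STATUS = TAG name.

c1: issue SUB r3<-Add1 | r0:9,r1:9,r2:7,r3:Add1,r4:7
c2: issue SUB r3<-Add2 | r0:9,r1:9,r2:7,r3:Add2,r4:7
c3: issue ADD r2<-Add3 | r0:9,r1:9,r2:Add3,r3:Add2,r4:7
c4: CDB Add1=-2; issue ADD r4<-Add1 | r0:9,r1:9,r2:Add3,r3:Add2,r4:Add1
c5: CDB Add2=-2; issue ADD r1<-Add2 | r0:9,r1:Add2,r2:Add3,r3:-2,r4:Add1
c6: stall | r0:9,r1:Add2,r2:Add3,r3:-2,r4:Add1
c7: stall | r0:9,r1:Add2,r2:Add3,r3:-2,r4:Add1
c8: CDB Add1=7; issue SUB r4<-Add1 | r0:9,r1:Add2,r2:Add3,r3:-2,r4:Add1
c9: CDB Add3=5; issue SUB r2<-Add3 | r0:9,r1:Add2,r2:Add3,r3:-2,r4:Add1
c10: stall | r0:9,r1:Add2,r2:Add3,r3:-2,r4:Add1
c11: stall | r0:9,r1:Add2,r2:Add3,r3:-2,r4:Add1
c12: CDB Add2=14; issue SUB r3<-Add2 | r0:9,r1:14,r2:Add3,r3:Add2,r4:Add1

STATUS = VALUE 14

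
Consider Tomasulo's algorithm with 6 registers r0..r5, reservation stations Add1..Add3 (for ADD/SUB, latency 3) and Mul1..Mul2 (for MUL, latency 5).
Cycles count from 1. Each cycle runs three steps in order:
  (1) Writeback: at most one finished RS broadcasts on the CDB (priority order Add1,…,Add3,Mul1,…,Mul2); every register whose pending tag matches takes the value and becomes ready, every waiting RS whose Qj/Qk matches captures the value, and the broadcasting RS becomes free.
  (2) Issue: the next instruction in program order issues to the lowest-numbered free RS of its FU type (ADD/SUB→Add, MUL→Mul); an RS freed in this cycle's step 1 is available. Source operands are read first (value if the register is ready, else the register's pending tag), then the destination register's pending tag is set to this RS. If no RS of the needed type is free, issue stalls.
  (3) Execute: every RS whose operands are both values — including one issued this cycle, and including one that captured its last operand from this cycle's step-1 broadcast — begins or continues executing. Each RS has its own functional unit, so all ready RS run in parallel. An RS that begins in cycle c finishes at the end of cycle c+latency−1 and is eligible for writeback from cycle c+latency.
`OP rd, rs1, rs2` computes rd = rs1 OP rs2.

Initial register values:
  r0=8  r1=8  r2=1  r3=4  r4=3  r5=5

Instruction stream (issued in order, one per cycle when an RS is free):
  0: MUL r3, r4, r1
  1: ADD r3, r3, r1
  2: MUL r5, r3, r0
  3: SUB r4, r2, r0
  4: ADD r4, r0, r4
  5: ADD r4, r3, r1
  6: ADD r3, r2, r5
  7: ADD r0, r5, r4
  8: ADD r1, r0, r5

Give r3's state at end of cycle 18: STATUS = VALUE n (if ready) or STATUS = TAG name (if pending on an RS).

STATUS = VALUE 257

cycle 1: issue MUL r3<-Mul1 // r0:8,r1:8,r2:1,r3:Mul1,r4:3,r5:5
cycle 2: issue ADD r3<-Add1 // r0:8,r1:8,r2:1,r3:Add1,r4:3,r5:5
cycle 3: issue MUL r5<-Mul2 // r0:8,r1:8,r2:1,r3:Add1,r4:3,r5:Mul2
cycle 4: issue SUB r4<-Add2 // r0:8,r1:8,r2:1,r3:Add1,r4:Add2,r5:Mul2
cycle 5: issue ADD r4<-Add3 // r0:8,r1:8,r2:1,r3:Add1,r4:Add3,r5:Mul2
cycle 6: CDB Mul1=24; stall // r0:8,r1:8,r2:1,r3:Add1,r4:Add3,r5:Mul2
cycle 7: CDB Add2=-7; issue ADD r4<-Add2 // r0:8,r1:8,r2:1,r3:Add1,r4:Add2,r5:Mul2
cycle 8: stall // r0:8,r1:8,r2:1,r3:Add1,r4:Add2,r5:Mul2
cycle 9: CDB Add1=32; issue ADD r3<-Add1 // r0:8,r1:8,r2:1,r3:Add1,r4:Add2,r5:Mul2
cycle 10: CDB Add3=1; issue ADD r0<-Add3 // r0:Add3,r1:8,r2:1,r3:Add1,r4:Add2,r5:Mul2
cycle 11: stall // r0:Add3,r1:8,r2:1,r3:Add1,r4:Add2,r5:Mul2
cycle 12: CDB Add2=40; issue ADD r1<-Add2 // r0:Add3,r1:Add2,r2:1,r3:Add1,r4:40,r5:Mul2
cycle 13: - // r0:Add3,r1:Add2,r2:1,r3:Add1,r4:40,r5:Mul2
cycle 14: CDB Mul2=256 // r0:Add3,r1:Add2,r2:1,r3:Add1,r4:40,r5:256
cycle 15: - // r0:Add3,r1:Add2,r2:1,r3:Add1,r4:40,r5:256
cycle 16: - // r0:Add3,r1:Add2,r2:1,r3:Add1,r4:40,r5:256
cycle 17: CDB Add1=257 // r0:Add3,r1:Add2,r2:1,r3:257,r4:40,r5:256
cycle 18: CDB Add3=296 // r0:296,r1:Add2,r2:1,r3:257,r4:40,r5:256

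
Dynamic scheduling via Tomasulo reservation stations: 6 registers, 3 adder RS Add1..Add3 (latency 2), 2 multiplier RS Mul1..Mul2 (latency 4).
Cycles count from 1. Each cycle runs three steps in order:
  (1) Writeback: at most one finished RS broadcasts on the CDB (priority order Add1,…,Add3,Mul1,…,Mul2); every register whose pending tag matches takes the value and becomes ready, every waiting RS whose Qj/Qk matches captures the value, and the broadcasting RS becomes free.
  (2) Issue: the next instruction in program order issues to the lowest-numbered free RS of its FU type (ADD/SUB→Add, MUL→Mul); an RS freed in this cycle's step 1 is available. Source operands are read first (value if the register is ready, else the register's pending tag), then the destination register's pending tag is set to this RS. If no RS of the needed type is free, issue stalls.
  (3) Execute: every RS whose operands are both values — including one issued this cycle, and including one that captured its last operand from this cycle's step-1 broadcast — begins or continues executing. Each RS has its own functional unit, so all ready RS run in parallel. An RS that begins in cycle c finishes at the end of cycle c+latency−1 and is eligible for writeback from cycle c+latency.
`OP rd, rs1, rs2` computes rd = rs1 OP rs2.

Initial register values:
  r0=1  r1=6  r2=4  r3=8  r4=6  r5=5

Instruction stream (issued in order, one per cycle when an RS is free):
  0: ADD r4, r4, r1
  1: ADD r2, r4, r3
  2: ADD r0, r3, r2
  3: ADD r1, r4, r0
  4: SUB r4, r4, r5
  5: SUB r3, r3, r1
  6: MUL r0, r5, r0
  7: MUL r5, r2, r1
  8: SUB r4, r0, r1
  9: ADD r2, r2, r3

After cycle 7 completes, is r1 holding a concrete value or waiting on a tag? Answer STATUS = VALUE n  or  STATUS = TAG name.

  c1: issue ADD r4<-Add1  regs: r0:1,r1:6,r2:4,r3:8,r4:Add1,r5:5
  c2: issue ADD r2<-Add2  regs: r0:1,r1:6,r2:Add2,r3:8,r4:Add1,r5:5
  c3: CDB Add1=12; issue ADD r0<-Add1  regs: r0:Add1,r1:6,r2:Add2,r3:8,r4:12,r5:5
  c4: issue ADD r1<-Add3  regs: r0:Add1,r1:Add3,r2:Add2,r3:8,r4:12,r5:5
  c5: CDB Add2=20; issue SUB r4<-Add2  regs: r0:Add1,r1:Add3,r2:20,r3:8,r4:Add2,r5:5
  c6: stall  regs: r0:Add1,r1:Add3,r2:20,r3:8,r4:Add2,r5:5
  c7: CDB Add1=28; issue SUB r3<-Add1  regs: r0:28,r1:Add3,r2:20,r3:Add1,r4:Add2,r5:5

STATUS = TAG Add3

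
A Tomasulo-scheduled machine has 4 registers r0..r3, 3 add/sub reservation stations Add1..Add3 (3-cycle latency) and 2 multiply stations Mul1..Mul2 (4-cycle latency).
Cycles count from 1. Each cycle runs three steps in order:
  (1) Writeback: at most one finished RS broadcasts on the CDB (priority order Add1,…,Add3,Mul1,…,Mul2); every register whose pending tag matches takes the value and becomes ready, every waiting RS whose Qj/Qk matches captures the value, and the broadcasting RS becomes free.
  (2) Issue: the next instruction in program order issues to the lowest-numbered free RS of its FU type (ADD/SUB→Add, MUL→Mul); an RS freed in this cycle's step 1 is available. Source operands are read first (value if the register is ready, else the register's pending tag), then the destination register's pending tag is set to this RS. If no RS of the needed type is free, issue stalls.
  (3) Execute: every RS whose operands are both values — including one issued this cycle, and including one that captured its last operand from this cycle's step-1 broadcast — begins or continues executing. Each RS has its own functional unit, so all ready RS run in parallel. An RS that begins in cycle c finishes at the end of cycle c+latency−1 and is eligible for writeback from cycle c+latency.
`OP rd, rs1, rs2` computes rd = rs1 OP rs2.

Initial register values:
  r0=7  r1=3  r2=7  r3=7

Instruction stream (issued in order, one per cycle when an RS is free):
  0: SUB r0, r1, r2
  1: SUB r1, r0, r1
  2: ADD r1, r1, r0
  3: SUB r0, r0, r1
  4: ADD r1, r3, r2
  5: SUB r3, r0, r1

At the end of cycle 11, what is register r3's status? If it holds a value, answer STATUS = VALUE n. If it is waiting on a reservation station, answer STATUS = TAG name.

cycle 1: issue SUB r0<-Add1 // r0:Add1,r1:3,r2:7,r3:7
cycle 2: issue SUB r1<-Add2 // r0:Add1,r1:Add2,r2:7,r3:7
cycle 3: issue ADD r1<-Add3 // r0:Add1,r1:Add3,r2:7,r3:7
cycle 4: CDB Add1=-4; issue SUB r0<-Add1 // r0:Add1,r1:Add3,r2:7,r3:7
cycle 5: stall // r0:Add1,r1:Add3,r2:7,r3:7
cycle 6: stall // r0:Add1,r1:Add3,r2:7,r3:7
cycle 7: CDB Add2=-7; issue ADD r1<-Add2 // r0:Add1,r1:Add2,r2:7,r3:7
cycle 8: stall // r0:Add1,r1:Add2,r2:7,r3:7
cycle 9: stall // r0:Add1,r1:Add2,r2:7,r3:7
cycle 10: CDB Add2=14; issue SUB r3<-Add2 // r0:Add1,r1:14,r2:7,r3:Add2
cycle 11: CDB Add3=-11 // r0:Add1,r1:14,r2:7,r3:Add2

STATUS = TAG Add2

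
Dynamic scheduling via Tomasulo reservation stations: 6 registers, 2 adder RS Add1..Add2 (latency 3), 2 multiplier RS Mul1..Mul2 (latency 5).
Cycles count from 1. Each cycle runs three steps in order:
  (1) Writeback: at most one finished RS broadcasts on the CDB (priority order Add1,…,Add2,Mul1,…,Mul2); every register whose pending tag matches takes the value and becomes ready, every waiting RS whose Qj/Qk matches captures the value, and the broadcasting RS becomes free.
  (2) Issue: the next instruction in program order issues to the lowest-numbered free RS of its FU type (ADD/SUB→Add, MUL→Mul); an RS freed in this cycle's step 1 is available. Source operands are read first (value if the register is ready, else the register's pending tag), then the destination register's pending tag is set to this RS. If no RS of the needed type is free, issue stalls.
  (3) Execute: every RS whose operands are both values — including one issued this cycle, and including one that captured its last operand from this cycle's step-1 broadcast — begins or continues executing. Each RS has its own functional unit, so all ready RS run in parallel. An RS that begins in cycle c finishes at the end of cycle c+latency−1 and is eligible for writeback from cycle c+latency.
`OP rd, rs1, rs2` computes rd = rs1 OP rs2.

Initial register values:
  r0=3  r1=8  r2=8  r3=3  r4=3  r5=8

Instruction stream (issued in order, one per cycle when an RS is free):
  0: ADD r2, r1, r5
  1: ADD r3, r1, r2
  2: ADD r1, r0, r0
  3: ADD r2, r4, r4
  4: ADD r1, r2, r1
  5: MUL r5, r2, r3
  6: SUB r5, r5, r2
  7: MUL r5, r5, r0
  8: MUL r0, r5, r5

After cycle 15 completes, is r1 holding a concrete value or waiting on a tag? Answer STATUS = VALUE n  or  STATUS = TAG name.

STATUS = VALUE 12

  c1: issue ADD r2<-Add1  regs: r0:3,r1:8,r2:Add1,r3:3,r4:3,r5:8
  c2: issue ADD r3<-Add2  regs: r0:3,r1:8,r2:Add1,r3:Add2,r4:3,r5:8
  c3: stall  regs: r0:3,r1:8,r2:Add1,r3:Add2,r4:3,r5:8
  c4: CDB Add1=16; issue ADD r1<-Add1  regs: r0:3,r1:Add1,r2:16,r3:Add2,r4:3,r5:8
  c5: stall  regs: r0:3,r1:Add1,r2:16,r3:Add2,r4:3,r5:8
  c6: stall  regs: r0:3,r1:Add1,r2:16,r3:Add2,r4:3,r5:8
  c7: CDB Add1=6; issue ADD r2<-Add1  regs: r0:3,r1:6,r2:Add1,r3:Add2,r4:3,r5:8
  c8: CDB Add2=24; issue ADD r1<-Add2  regs: r0:3,r1:Add2,r2:Add1,r3:24,r4:3,r5:8
  c9: issue MUL r5<-Mul1  regs: r0:3,r1:Add2,r2:Add1,r3:24,r4:3,r5:Mul1
  c10: CDB Add1=6; issue SUB r5<-Add1  regs: r0:3,r1:Add2,r2:6,r3:24,r4:3,r5:Add1
  c11: issue MUL r5<-Mul2  regs: r0:3,r1:Add2,r2:6,r3:24,r4:3,r5:Mul2
  c12: stall  regs: r0:3,r1:Add2,r2:6,r3:24,r4:3,r5:Mul2
  c13: CDB Add2=12; stall  regs: r0:3,r1:12,r2:6,r3:24,r4:3,r5:Mul2
  c14: stall  regs: r0:3,r1:12,r2:6,r3:24,r4:3,r5:Mul2
  c15: CDB Mul1=144; issue MUL r0<-Mul1  regs: r0:Mul1,r1:12,r2:6,r3:24,r4:3,r5:Mul2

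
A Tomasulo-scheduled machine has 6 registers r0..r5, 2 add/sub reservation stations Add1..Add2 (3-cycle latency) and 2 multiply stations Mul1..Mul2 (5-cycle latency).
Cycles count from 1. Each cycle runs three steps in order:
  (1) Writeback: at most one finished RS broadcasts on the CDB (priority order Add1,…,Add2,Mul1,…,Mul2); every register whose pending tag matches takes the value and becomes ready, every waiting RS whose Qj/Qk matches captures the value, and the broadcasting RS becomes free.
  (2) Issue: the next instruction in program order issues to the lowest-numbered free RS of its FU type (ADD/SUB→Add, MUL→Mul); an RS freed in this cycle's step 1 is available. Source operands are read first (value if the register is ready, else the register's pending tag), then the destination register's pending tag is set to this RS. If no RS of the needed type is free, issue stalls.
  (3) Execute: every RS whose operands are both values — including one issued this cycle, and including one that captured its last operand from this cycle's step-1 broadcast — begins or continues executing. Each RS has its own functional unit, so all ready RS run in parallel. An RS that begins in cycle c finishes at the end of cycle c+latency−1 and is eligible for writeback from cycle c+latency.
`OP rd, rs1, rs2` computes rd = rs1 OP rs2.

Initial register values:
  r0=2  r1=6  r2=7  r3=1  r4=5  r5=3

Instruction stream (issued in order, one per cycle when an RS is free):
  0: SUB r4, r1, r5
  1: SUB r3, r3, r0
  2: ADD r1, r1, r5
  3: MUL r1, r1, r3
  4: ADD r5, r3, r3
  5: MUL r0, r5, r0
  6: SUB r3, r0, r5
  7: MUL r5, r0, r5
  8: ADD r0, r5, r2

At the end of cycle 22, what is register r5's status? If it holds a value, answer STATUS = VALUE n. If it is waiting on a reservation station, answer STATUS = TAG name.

  c1: issue SUB r4<-Add1  regs: r0:2,r1:6,r2:7,r3:1,r4:Add1,r5:3
  c2: issue SUB r3<-Add2  regs: r0:2,r1:6,r2:7,r3:Add2,r4:Add1,r5:3
  c3: stall  regs: r0:2,r1:6,r2:7,r3:Add2,r4:Add1,r5:3
  c4: CDB Add1=3; issue ADD r1<-Add1  regs: r0:2,r1:Add1,r2:7,r3:Add2,r4:3,r5:3
  c5: CDB Add2=-1; issue MUL r1<-Mul1  regs: r0:2,r1:Mul1,r2:7,r3:-1,r4:3,r5:3
  c6: issue ADD r5<-Add2  regs: r0:2,r1:Mul1,r2:7,r3:-1,r4:3,r5:Add2
  c7: CDB Add1=9; issue MUL r0<-Mul2  regs: r0:Mul2,r1:Mul1,r2:7,r3:-1,r4:3,r5:Add2
  c8: issue SUB r3<-Add1  regs: r0:Mul2,r1:Mul1,r2:7,r3:Add1,r4:3,r5:Add2
  c9: CDB Add2=-2; stall  regs: r0:Mul2,r1:Mul1,r2:7,r3:Add1,r4:3,r5:-2
  c10: stall  regs: r0:Mul2,r1:Mul1,r2:7,r3:Add1,r4:3,r5:-2
  c11: stall  regs: r0:Mul2,r1:Mul1,r2:7,r3:Add1,r4:3,r5:-2
  c12: CDB Mul1=-9; issue MUL r5<-Mul1  regs: r0:Mul2,r1:-9,r2:7,r3:Add1,r4:3,r5:Mul1
  c13: issue ADD r0<-Add2  regs: r0:Add2,r1:-9,r2:7,r3:Add1,r4:3,r5:Mul1
  c14: CDB Mul2=-4  regs: r0:Add2,r1:-9,r2:7,r3:Add1,r4:3,r5:Mul1
  c15: -  regs: r0:Add2,r1:-9,r2:7,r3:Add1,r4:3,r5:Mul1
  c16: -  regs: r0:Add2,r1:-9,r2:7,r3:Add1,r4:3,r5:Mul1
  c17: CDB Add1=-2  regs: r0:Add2,r1:-9,r2:7,r3:-2,r4:3,r5:Mul1
  c18: -  regs: r0:Add2,r1:-9,r2:7,r3:-2,r4:3,r5:Mul1
  c19: CDB Mul1=8  regs: r0:Add2,r1:-9,r2:7,r3:-2,r4:3,r5:8
  c20: -  regs: r0:Add2,r1:-9,r2:7,r3:-2,r4:3,r5:8
  c21: -  regs: r0:Add2,r1:-9,r2:7,r3:-2,r4:3,r5:8
  c22: CDB Add2=15  regs: r0:15,r1:-9,r2:7,r3:-2,r4:3,r5:8

STATUS = VALUE 8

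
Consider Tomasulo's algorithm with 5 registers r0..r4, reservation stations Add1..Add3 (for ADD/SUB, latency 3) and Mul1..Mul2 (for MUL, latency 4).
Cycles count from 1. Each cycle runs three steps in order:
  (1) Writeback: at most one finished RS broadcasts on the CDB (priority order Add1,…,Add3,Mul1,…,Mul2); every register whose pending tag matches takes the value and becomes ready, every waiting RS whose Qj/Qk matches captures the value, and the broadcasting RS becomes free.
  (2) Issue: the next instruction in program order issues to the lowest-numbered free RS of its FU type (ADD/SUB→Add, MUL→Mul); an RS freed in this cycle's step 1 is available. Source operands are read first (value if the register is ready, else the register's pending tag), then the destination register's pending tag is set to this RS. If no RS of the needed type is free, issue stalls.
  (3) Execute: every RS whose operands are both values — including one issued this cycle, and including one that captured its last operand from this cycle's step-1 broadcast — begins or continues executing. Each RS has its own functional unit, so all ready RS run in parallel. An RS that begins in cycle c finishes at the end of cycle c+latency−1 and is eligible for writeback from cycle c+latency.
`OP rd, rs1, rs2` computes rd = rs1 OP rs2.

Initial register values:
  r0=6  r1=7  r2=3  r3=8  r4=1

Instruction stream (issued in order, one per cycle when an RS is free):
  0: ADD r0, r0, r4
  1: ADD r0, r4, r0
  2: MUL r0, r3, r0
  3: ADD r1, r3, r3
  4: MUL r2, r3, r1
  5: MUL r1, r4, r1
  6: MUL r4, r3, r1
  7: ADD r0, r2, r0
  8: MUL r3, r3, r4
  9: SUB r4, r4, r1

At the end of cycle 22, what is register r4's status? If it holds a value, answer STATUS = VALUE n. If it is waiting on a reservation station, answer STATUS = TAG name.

cycle 1: issue ADD r0<-Add1 // r0:Add1,r1:7,r2:3,r3:8,r4:1
cycle 2: issue ADD r0<-Add2 // r0:Add2,r1:7,r2:3,r3:8,r4:1
cycle 3: issue MUL r0<-Mul1 // r0:Mul1,r1:7,r2:3,r3:8,r4:1
cycle 4: CDB Add1=7; issue ADD r1<-Add1 // r0:Mul1,r1:Add1,r2:3,r3:8,r4:1
cycle 5: issue MUL r2<-Mul2 // r0:Mul1,r1:Add1,r2:Mul2,r3:8,r4:1
cycle 6: stall // r0:Mul1,r1:Add1,r2:Mul2,r3:8,r4:1
cycle 7: CDB Add1=16; stall // r0:Mul1,r1:16,r2:Mul2,r3:8,r4:1
cycle 8: CDB Add2=8; stall // r0:Mul1,r1:16,r2:Mul2,r3:8,r4:1
cycle 9: stall // r0:Mul1,r1:16,r2:Mul2,r3:8,r4:1
cycle 10: stall // r0:Mul1,r1:16,r2:Mul2,r3:8,r4:1
cycle 11: CDB Mul2=128; issue MUL r1<-Mul2 // r0:Mul1,r1:Mul2,r2:128,r3:8,r4:1
cycle 12: CDB Mul1=64; issue MUL r4<-Mul1 // r0:64,r1:Mul2,r2:128,r3:8,r4:Mul1
cycle 13: issue ADD r0<-Add1 // r0:Add1,r1:Mul2,r2:128,r3:8,r4:Mul1
cycle 14: stall // r0:Add1,r1:Mul2,r2:128,r3:8,r4:Mul1
cycle 15: CDB Mul2=16; issue MUL r3<-Mul2 // r0:Add1,r1:16,r2:128,r3:Mul2,r4:Mul1
cycle 16: CDB Add1=192; issue SUB r4<-Add1 // r0:192,r1:16,r2:128,r3:Mul2,r4:Add1
cycle 17: - // r0:192,r1:16,r2:128,r3:Mul2,r4:Add1
cycle 18: - // r0:192,r1:16,r2:128,r3:Mul2,r4:Add1
cycle 19: CDB Mul1=128 // r0:192,r1:16,r2:128,r3:Mul2,r4:Add1
cycle 20: - // r0:192,r1:16,r2:128,r3:Mul2,r4:Add1
cycle 21: - // r0:192,r1:16,r2:128,r3:Mul2,r4:Add1
cycle 22: CDB Add1=112 // r0:192,r1:16,r2:128,r3:Mul2,r4:112

STATUS = VALUE 112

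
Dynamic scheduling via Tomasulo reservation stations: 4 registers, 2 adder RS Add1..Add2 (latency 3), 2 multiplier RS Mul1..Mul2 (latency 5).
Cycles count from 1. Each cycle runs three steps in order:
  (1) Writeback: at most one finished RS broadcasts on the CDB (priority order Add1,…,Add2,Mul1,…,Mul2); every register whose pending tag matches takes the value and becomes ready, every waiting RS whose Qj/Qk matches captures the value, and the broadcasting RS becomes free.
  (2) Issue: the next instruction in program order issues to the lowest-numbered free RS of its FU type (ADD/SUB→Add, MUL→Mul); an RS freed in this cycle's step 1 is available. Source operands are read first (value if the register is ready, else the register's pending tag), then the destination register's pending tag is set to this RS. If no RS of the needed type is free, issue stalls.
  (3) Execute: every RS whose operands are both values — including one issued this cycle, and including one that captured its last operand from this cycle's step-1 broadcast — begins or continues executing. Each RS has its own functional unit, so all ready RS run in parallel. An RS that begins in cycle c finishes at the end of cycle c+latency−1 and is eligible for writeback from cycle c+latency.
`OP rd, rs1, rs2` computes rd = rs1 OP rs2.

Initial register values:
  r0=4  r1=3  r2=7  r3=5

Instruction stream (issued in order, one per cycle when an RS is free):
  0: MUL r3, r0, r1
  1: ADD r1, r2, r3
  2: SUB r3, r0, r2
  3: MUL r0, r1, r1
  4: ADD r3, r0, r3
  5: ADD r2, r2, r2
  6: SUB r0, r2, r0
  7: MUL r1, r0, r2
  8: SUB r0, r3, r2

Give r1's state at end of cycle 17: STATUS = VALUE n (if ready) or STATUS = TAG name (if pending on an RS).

STATUS = TAG Mul1

  c1: issue MUL r3<-Mul1  regs: r0:4,r1:3,r2:7,r3:Mul1
  c2: issue ADD r1<-Add1  regs: r0:4,r1:Add1,r2:7,r3:Mul1
  c3: issue SUB r3<-Add2  regs: r0:4,r1:Add1,r2:7,r3:Add2
  c4: issue MUL r0<-Mul2  regs: r0:Mul2,r1:Add1,r2:7,r3:Add2
  c5: stall  regs: r0:Mul2,r1:Add1,r2:7,r3:Add2
  c6: CDB Add2=-3; issue ADD r3<-Add2  regs: r0:Mul2,r1:Add1,r2:7,r3:Add2
  c7: CDB Mul1=12; stall  regs: r0:Mul2,r1:Add1,r2:7,r3:Add2
  c8: stall  regs: r0:Mul2,r1:Add1,r2:7,r3:Add2
  c9: stall  regs: r0:Mul2,r1:Add1,r2:7,r3:Add2
  c10: CDB Add1=19; issue ADD r2<-Add1  regs: r0:Mul2,r1:19,r2:Add1,r3:Add2
  c11: stall  regs: r0:Mul2,r1:19,r2:Add1,r3:Add2
  c12: stall  regs: r0:Mul2,r1:19,r2:Add1,r3:Add2
  c13: CDB Add1=14; issue SUB r0<-Add1  regs: r0:Add1,r1:19,r2:14,r3:Add2
  c14: issue MUL r1<-Mul1  regs: r0:Add1,r1:Mul1,r2:14,r3:Add2
  c15: CDB Mul2=361; stall  regs: r0:Add1,r1:Mul1,r2:14,r3:Add2
  c16: stall  regs: r0:Add1,r1:Mul1,r2:14,r3:Add2
  c17: stall  regs: r0:Add1,r1:Mul1,r2:14,r3:Add2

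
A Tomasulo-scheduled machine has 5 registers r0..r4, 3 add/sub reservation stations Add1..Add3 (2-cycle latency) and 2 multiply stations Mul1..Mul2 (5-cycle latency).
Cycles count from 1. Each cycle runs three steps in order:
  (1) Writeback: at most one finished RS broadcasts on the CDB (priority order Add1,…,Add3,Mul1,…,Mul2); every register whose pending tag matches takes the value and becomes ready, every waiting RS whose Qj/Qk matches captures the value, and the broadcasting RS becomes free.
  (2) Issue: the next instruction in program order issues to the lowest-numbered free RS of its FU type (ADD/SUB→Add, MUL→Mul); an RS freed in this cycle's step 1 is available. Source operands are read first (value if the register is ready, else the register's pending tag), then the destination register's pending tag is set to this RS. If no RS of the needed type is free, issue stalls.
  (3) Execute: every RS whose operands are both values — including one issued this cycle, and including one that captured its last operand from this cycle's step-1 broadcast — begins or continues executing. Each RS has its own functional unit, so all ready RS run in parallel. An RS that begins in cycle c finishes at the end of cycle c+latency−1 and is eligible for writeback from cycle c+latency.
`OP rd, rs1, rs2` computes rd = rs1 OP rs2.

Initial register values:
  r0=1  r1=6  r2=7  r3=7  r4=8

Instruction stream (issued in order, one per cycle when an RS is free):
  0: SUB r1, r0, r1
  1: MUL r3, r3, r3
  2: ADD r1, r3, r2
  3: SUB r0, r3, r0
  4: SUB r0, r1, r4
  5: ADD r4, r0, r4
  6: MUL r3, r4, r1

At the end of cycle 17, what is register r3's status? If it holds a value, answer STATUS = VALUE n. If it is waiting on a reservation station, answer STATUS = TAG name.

c1: issue SUB r1<-Add1 | r0:1,r1:Add1,r2:7,r3:7,r4:8
c2: issue MUL r3<-Mul1 | r0:1,r1:Add1,r2:7,r3:Mul1,r4:8
c3: CDB Add1=-5; issue ADD r1<-Add1 | r0:1,r1:Add1,r2:7,r3:Mul1,r4:8
c4: issue SUB r0<-Add2 | r0:Add2,r1:Add1,r2:7,r3:Mul1,r4:8
c5: issue SUB r0<-Add3 | r0:Add3,r1:Add1,r2:7,r3:Mul1,r4:8
c6: stall | r0:Add3,r1:Add1,r2:7,r3:Mul1,r4:8
c7: CDB Mul1=49; stall | r0:Add3,r1:Add1,r2:7,r3:49,r4:8
c8: stall | r0:Add3,r1:Add1,r2:7,r3:49,r4:8
c9: CDB Add1=56; issue ADD r4<-Add1 | r0:Add3,r1:56,r2:7,r3:49,r4:Add1
c10: CDB Add2=48; issue MUL r3<-Mul1 | r0:Add3,r1:56,r2:7,r3:Mul1,r4:Add1
c11: CDB Add3=48 | r0:48,r1:56,r2:7,r3:Mul1,r4:Add1
c12: - | r0:48,r1:56,r2:7,r3:Mul1,r4:Add1
c13: CDB Add1=56 | r0:48,r1:56,r2:7,r3:Mul1,r4:56
c14: - | r0:48,r1:56,r2:7,r3:Mul1,r4:56
c15: - | r0:48,r1:56,r2:7,r3:Mul1,r4:56
c16: - | r0:48,r1:56,r2:7,r3:Mul1,r4:56
c17: - | r0:48,r1:56,r2:7,r3:Mul1,r4:56

STATUS = TAG Mul1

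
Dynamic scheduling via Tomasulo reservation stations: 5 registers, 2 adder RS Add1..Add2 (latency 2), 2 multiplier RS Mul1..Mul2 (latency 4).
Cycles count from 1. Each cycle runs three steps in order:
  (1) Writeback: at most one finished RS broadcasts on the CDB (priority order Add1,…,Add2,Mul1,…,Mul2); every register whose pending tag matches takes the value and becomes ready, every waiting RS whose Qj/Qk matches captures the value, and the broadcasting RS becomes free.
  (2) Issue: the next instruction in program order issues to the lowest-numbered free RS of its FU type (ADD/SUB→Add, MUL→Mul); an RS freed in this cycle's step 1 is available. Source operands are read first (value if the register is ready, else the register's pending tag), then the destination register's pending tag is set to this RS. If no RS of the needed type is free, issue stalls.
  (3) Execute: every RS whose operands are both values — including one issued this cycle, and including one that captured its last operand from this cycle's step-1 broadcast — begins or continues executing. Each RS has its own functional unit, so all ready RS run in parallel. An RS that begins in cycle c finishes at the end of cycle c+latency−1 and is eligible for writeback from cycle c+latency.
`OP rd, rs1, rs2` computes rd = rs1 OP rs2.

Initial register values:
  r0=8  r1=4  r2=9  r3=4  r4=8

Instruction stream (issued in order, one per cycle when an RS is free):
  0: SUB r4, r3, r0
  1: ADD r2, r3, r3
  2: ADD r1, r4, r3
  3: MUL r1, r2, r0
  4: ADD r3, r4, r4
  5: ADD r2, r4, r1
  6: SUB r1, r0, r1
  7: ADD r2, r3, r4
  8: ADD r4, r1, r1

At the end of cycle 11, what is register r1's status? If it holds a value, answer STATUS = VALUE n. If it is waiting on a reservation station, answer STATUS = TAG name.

  c1: issue SUB r4<-Add1  regs: r0:8,r1:4,r2:9,r3:4,r4:Add1
  c2: issue ADD r2<-Add2  regs: r0:8,r1:4,r2:Add2,r3:4,r4:Add1
  c3: CDB Add1=-4; issue ADD r1<-Add1  regs: r0:8,r1:Add1,r2:Add2,r3:4,r4:-4
  c4: CDB Add2=8; issue MUL r1<-Mul1  regs: r0:8,r1:Mul1,r2:8,r3:4,r4:-4
  c5: CDB Add1=0; issue ADD r3<-Add1  regs: r0:8,r1:Mul1,r2:8,r3:Add1,r4:-4
  c6: issue ADD r2<-Add2  regs: r0:8,r1:Mul1,r2:Add2,r3:Add1,r4:-4
  c7: CDB Add1=-8; issue SUB r1<-Add1  regs: r0:8,r1:Add1,r2:Add2,r3:-8,r4:-4
  c8: CDB Mul1=64; stall  regs: r0:8,r1:Add1,r2:Add2,r3:-8,r4:-4
  c9: stall  regs: r0:8,r1:Add1,r2:Add2,r3:-8,r4:-4
  c10: CDB Add1=-56; issue ADD r2<-Add1  regs: r0:8,r1:-56,r2:Add1,r3:-8,r4:-4
  c11: CDB Add2=60; issue ADD r4<-Add2  regs: r0:8,r1:-56,r2:Add1,r3:-8,r4:Add2

STATUS = VALUE -56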